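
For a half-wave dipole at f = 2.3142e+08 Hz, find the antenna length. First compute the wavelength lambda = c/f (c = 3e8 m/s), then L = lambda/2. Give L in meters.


lambda = c / f = 3.0000e+08 / 2.3142e+08 = 1.296344 m
L = lambda / 2 = 1.296344 / 2 = 0.6482 m

0.6482 m


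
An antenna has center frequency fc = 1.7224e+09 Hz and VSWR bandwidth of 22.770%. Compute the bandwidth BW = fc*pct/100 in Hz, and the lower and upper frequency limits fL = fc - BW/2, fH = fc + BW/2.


BW = 1.7224e+09 * 22.770/100 = 3.921905e+08 Hz
fL = 1.7224e+09 - 3.921905e+08/2 = 1.526e+09 Hz
fH = 1.7224e+09 + 3.921905e+08/2 = 1.918e+09 Hz

BW=3.922e+08 Hz, fL=1.526e+09 Hz, fH=1.918e+09 Hz


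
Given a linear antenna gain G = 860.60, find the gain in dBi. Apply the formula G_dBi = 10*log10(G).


G_dBi = 10 * log10(860.60) = 29.35 dBi

29.35 dBi


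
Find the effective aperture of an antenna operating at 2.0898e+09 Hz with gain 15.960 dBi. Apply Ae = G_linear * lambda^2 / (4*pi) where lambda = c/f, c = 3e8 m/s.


lambda = c / f = 3.0000e+08 / 2.0898e+09 = 0.1435544 m
G_linear = 10^(15.960/10) = 39.44573
Ae = G_linear * lambda^2 / (4*pi) = 39.44573 * 0.1435544^2 / (4*pi) = 0.06469 m^2

0.06469 m^2


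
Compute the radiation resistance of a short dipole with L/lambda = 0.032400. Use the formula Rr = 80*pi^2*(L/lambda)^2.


Rr = 80 * pi^2 * (0.032400)^2 = 80 * 9.869604 * 1.049760e-03 = 0.8289 ohm

0.8289 ohm


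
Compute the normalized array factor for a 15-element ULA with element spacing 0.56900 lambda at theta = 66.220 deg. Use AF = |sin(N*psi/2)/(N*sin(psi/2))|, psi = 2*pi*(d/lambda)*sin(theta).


psi = 2*pi*0.56900*sin(66.220 deg) = 3.271605 rad
AF = |sin(15*3.271605/2) / (15*sin(3.271605/2))| = 0.03749

0.03749


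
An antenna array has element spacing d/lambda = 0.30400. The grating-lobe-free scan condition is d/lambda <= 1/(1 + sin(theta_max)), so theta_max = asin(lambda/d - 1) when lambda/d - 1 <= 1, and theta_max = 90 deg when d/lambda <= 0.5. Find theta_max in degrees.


lambda/d - 1 = 1/0.30400 - 1 = 2.289474 >= 1
d/lambda <= 0.5, so the array can scan to endfire without grating lobes: theta_max = 90 deg

90 deg


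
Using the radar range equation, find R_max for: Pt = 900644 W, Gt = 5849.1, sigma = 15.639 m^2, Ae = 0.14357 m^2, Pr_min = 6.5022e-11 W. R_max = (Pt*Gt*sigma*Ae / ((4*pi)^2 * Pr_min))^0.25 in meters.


R^4 = 900644*5849.1*15.639*0.14357 / ((4*pi)^2 * 6.5022e-11) = 1.151953e+18
R_max = 1.151953e+18^0.25 = 32761 m

32761 m


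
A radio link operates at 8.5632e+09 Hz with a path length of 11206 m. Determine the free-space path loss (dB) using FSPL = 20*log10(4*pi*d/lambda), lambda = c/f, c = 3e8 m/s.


lambda = c / f = 3.0000e+08 / 8.5632e+09 = 0.03503363 m
FSPL = 20 * log10(4*pi*11206/0.03503363) = 132.1 dB

132.1 dB


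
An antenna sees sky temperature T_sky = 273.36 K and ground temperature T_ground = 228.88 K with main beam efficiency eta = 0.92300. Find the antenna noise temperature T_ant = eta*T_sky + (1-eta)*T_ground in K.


T_ant = 0.92300 * 273.36 + (1 - 0.92300) * 228.88 = 269.9 K

269.9 K


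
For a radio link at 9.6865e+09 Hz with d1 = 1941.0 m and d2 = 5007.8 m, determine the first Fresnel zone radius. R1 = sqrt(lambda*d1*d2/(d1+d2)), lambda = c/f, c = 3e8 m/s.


lambda = c / f = 3.0000e+08 / 9.6865e+09 = 0.03097094 m
R1 = sqrt(0.03097094 * 1941.0 * 5007.8 / (1941.0 + 5007.8)) = 6.582 m

6.582 m


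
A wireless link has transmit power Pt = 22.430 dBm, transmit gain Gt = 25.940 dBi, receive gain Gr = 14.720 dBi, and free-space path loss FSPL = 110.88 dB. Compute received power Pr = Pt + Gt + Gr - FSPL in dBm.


Pr = 22.430 + 25.940 + 14.720 - 110.88 = -47.79 dBm

-47.79 dBm


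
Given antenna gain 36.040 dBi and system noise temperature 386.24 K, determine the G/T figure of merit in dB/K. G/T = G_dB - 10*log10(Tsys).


G/T = 36.040 - 10*log10(386.24) = 36.040 - 25.86857 = 10.17 dB/K

10.17 dB/K


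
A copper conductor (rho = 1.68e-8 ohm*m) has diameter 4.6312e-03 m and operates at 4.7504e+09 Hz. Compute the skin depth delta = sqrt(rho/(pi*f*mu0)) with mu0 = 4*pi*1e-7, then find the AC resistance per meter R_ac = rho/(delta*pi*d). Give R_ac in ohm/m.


delta = sqrt(1.68e-8 / (pi * 4.7504e+09 * 4*pi*1e-7)) = 9.464762e-07 m
R_ac = 1.68e-8 / (9.464762e-07 * pi * 4.6312e-03) = 1.220 ohm/m

1.220 ohm/m


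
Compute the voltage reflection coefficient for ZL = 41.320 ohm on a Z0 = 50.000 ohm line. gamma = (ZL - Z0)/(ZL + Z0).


gamma = (41.320 - 50.000) / (41.320 + 50.000) = -0.09505

-0.09505


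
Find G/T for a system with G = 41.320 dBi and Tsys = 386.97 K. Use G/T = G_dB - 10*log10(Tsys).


G/T = 41.320 - 10*log10(386.97) = 41.320 - 25.87677 = 15.44 dB/K

15.44 dB/K


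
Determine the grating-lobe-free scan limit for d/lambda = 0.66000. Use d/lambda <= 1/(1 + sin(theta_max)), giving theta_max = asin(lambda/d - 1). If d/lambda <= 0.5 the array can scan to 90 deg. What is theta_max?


lambda/d - 1 = 1/0.66000 - 1 = 0.5151515
theta_max = asin(0.5151515) = 31.01 deg

31.01 deg


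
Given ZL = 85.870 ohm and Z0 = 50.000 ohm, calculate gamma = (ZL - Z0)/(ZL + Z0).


gamma = (85.870 - 50.000) / (85.870 + 50.000) = 0.2640

0.2640


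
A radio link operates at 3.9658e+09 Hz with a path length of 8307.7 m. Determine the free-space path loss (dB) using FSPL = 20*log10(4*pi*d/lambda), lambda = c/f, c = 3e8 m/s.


lambda = c / f = 3.0000e+08 / 3.9658e+09 = 0.07564678 m
FSPL = 20 * log10(4*pi*8307.7/0.07564678) = 122.8 dB

122.8 dB


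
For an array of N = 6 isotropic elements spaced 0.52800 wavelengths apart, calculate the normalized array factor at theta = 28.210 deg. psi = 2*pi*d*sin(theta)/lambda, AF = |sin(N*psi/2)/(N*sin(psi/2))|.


psi = 2*pi*0.52800*sin(28.210 deg) = 1.568208 rad
AF = |sin(6*1.568208/2) / (6*sin(1.568208/2))| = 0.2360

0.2360


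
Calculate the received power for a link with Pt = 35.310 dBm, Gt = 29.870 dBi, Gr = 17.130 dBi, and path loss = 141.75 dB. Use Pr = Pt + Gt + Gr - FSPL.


Pr = 35.310 + 29.870 + 17.130 - 141.75 = -59.44 dBm

-59.44 dBm


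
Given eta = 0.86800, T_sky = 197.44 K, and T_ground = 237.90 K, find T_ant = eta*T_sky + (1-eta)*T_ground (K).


T_ant = 0.86800 * 197.44 + (1 - 0.86800) * 237.90 = 202.8 K

202.8 K


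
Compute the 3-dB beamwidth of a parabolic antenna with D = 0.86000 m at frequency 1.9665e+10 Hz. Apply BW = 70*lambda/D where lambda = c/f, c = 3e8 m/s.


lambda = c / f = 3.0000e+08 / 1.9665e+10 = 0.01525553 m
BW = 70 * 0.01525553 / 0.86000 = 1.242 deg

1.242 deg


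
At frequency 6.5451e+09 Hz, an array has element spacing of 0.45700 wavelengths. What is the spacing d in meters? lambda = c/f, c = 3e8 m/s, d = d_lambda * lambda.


lambda = c / f = 3.0000e+08 / 6.5451e+09 = 0.04583582 m
d = 0.45700 * 0.04583582 = 0.02095 m

0.02095 m


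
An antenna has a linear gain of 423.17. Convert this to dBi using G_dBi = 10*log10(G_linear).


G_dBi = 10 * log10(423.17) = 26.27 dBi

26.27 dBi


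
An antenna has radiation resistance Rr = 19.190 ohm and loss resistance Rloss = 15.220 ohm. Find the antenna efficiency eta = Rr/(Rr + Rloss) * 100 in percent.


eta = 19.190 / (19.190 + 15.220) * 100 = 55.77%

55.77%


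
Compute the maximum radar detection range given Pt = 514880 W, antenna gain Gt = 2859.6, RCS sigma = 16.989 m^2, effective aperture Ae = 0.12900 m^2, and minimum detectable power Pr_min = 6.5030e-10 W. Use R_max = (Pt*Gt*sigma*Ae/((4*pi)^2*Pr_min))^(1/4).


R^4 = 514880*2859.6*16.989*0.12900 / ((4*pi)^2 * 6.5030e-10) = 3.142211e+16
R_max = 3.142211e+16^0.25 = 13314 m

13314 m


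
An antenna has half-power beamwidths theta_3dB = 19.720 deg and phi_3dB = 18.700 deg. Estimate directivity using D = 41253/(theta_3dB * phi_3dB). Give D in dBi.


D_linear = 41253 / (19.720 * 18.700) = 111.8683
D_dBi = 10 * log10(111.8683) = 20.49 dBi

20.49 dBi


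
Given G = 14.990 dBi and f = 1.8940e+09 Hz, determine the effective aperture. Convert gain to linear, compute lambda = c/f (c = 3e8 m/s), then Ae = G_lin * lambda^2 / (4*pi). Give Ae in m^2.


lambda = c / f = 3.0000e+08 / 1.8940e+09 = 0.1583949 m
G_linear = 10^(14.990/10) = 31.55005
Ae = G_linear * lambda^2 / (4*pi) = 31.55005 * 0.1583949^2 / (4*pi) = 0.06299 m^2

0.06299 m^2


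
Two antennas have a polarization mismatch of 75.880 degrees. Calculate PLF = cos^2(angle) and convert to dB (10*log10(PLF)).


PLF_linear = cos^2(75.880 deg) = 0.05951333
PLF_dB = 10 * log10(0.05951333) = -12.25 dB

-12.25 dB


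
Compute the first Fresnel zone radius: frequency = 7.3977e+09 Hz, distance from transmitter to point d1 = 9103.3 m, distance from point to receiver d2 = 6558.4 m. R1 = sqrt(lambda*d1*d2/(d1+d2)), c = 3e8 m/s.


lambda = c / f = 3.0000e+08 / 7.3977e+09 = 0.04055314 m
R1 = sqrt(0.04055314 * 9103.3 * 6558.4 / (9103.3 + 6558.4)) = 12.43 m

12.43 m


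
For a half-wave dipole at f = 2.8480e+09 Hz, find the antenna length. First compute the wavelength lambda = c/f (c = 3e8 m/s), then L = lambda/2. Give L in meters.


lambda = c / f = 3.0000e+08 / 2.8480e+09 = 0.1053371 m
L = lambda / 2 = 0.1053371 / 2 = 0.05267 m

0.05267 m


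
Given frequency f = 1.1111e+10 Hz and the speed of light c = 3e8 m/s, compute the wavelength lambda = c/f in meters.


lambda = c / f = 3.0000e+08 / 1.1111e+10 = 0.02700 m

0.02700 m


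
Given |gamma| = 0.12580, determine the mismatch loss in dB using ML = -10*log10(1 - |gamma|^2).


ML = -10 * log10(1 - 0.12580^2) = -10 * log10(0.98417436) = 0.06928 dB

0.06928 dB


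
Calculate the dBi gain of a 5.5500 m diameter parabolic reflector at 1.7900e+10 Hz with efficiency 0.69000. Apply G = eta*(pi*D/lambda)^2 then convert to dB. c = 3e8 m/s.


lambda = c / f = 3.0000e+08 / 1.7900e+10 = 0.01675978 m
G_linear = 0.69000 * (pi * 5.5500 / 0.01675978)^2 = 746789.5
G_dBi = 10 * log10(746789.5) = 58.73 dBi

58.73 dBi


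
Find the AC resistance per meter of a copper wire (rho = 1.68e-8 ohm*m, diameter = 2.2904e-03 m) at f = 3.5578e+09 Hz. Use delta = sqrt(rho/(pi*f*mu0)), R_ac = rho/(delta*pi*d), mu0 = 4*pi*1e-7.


delta = sqrt(1.68e-8 / (pi * 3.5578e+09 * 4*pi*1e-7)) = 1.093664e-06 m
R_ac = 1.68e-8 / (1.093664e-06 * pi * 2.2904e-03) = 2.135 ohm/m

2.135 ohm/m


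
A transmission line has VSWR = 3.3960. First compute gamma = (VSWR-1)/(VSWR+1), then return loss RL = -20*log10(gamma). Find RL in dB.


gamma = (3.3960 - 1) / (3.3960 + 1) = 0.5450409
RL = -20 * log10(0.5450409) = 5.271 dB

5.271 dB


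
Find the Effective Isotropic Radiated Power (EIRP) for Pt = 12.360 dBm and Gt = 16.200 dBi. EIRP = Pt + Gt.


EIRP = Pt + Gt = 12.360 + 16.200 = 28.56 dBm

28.56 dBm


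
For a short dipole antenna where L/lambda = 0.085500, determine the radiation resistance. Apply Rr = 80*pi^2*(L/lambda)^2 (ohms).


Rr = 80 * pi^2 * (0.085500)^2 = 80 * 9.869604 * 7.310250e-03 = 5.772 ohm

5.772 ohm


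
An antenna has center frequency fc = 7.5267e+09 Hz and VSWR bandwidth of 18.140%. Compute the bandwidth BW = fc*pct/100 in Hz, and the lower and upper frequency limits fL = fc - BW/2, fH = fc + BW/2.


BW = 7.5267e+09 * 18.140/100 = 1.365343e+09 Hz
fL = 7.5267e+09 - 1.365343e+09/2 = 6.844e+09 Hz
fH = 7.5267e+09 + 1.365343e+09/2 = 8.209e+09 Hz

BW=1.365e+09 Hz, fL=6.844e+09 Hz, fH=8.209e+09 Hz


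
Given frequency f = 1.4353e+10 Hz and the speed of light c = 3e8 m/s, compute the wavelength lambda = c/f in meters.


lambda = c / f = 3.0000e+08 / 1.4353e+10 = 0.02090 m

0.02090 m


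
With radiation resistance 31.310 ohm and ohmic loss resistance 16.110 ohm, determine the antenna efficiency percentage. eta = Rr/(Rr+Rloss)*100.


eta = 31.310 / (31.310 + 16.110) * 100 = 66.03%

66.03%


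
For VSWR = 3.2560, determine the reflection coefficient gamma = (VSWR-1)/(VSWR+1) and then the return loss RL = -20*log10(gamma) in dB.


gamma = (3.2560 - 1) / (3.2560 + 1) = 0.5300752
RL = -20 * log10(0.5300752) = 5.513 dB

5.513 dB


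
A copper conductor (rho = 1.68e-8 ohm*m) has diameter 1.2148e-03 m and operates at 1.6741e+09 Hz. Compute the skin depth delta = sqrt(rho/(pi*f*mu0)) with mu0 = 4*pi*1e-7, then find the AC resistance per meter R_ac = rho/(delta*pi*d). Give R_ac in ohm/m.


delta = sqrt(1.68e-8 / (pi * 1.6741e+09 * 4*pi*1e-7)) = 1.594351e-06 m
R_ac = 1.68e-8 / (1.594351e-06 * pi * 1.2148e-03) = 2.761 ohm/m

2.761 ohm/m


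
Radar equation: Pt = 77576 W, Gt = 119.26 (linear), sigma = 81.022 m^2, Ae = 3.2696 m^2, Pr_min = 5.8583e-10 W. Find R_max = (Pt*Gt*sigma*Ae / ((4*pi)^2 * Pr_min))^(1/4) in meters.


R^4 = 77576*119.26*81.022*3.2696 / ((4*pi)^2 * 5.8583e-10) = 2.649284e+16
R_max = 2.649284e+16^0.25 = 12758 m

12758 m


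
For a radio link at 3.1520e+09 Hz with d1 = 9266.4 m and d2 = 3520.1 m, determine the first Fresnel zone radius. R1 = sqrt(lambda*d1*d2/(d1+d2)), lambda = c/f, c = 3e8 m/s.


lambda = c / f = 3.0000e+08 / 3.1520e+09 = 0.09517766 m
R1 = sqrt(0.09517766 * 9266.4 * 3520.1 / (9266.4 + 3520.1)) = 15.58 m

15.58 m


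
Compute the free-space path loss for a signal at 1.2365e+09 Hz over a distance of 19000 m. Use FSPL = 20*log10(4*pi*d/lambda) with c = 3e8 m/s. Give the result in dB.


lambda = c / f = 3.0000e+08 / 1.2365e+09 = 0.2426203 m
FSPL = 20 * log10(4*pi*19000/0.2426203) = 119.9 dB

119.9 dB


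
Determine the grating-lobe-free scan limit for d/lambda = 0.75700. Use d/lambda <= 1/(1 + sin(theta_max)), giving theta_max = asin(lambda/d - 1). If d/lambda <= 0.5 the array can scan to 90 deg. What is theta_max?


lambda/d - 1 = 1/0.75700 - 1 = 0.3210040
theta_max = asin(0.3210040) = 18.72 deg

18.72 deg


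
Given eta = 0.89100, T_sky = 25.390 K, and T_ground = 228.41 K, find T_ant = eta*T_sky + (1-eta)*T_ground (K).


T_ant = 0.89100 * 25.390 + (1 - 0.89100) * 228.41 = 47.52 K

47.52 K


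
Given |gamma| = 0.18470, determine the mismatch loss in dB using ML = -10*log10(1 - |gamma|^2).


ML = -10 * log10(1 - 0.18470^2) = -10 * log10(0.96588591) = 0.1507 dB

0.1507 dB


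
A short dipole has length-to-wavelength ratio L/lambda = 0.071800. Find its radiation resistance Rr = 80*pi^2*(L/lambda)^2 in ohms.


Rr = 80 * pi^2 * (0.071800)^2 = 80 * 9.869604 * 5.155240e-03 = 4.070 ohm

4.070 ohm


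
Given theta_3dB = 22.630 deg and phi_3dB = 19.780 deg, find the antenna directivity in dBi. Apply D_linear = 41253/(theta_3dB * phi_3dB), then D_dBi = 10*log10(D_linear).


D_linear = 41253 / (22.630 * 19.780) = 92.16047
D_dBi = 10 * log10(92.16047) = 19.65 dBi

19.65 dBi


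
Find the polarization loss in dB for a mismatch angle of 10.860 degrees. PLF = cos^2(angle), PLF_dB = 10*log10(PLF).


PLF_linear = cos^2(10.860 deg) = 0.9645017
PLF_dB = 10 * log10(0.9645017) = -0.1570 dB

-0.1570 dB


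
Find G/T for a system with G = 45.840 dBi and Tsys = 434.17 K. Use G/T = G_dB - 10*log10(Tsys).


G/T = 45.840 - 10*log10(434.17) = 45.840 - 26.37660 = 19.46 dB/K

19.46 dB/K


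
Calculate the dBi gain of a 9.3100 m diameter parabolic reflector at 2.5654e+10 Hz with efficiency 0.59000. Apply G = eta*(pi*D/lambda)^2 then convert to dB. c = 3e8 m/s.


lambda = c / f = 3.0000e+08 / 2.5654e+10 = 0.01169408 m
G_linear = 0.59000 * (pi * 9.3100 / 0.01169408)^2 = 3.690787e+06
G_dBi = 10 * log10(3.690787e+06) = 65.67 dBi

65.67 dBi


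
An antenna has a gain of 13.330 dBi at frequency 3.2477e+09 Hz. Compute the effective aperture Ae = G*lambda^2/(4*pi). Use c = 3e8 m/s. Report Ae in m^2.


lambda = c / f = 3.0000e+08 / 3.2477e+09 = 0.09237306 m
G_linear = 10^(13.330/10) = 21.52782
Ae = G_linear * lambda^2 / (4*pi) = 21.52782 * 0.09237306^2 / (4*pi) = 0.01462 m^2

0.01462 m^2


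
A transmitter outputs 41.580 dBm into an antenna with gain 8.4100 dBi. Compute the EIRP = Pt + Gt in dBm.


EIRP = Pt + Gt = 41.580 + 8.4100 = 49.99 dBm

49.99 dBm


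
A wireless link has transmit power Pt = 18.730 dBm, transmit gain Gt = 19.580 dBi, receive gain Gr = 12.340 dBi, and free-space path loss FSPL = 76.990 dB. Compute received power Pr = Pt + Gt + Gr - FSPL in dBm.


Pr = 18.730 + 19.580 + 12.340 - 76.990 = -26.34 dBm

-26.34 dBm


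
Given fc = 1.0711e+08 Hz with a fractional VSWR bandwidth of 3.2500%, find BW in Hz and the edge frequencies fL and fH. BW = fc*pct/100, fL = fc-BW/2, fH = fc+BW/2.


BW = 1.0711e+08 * 3.2500/100 = 3.481075e+06 Hz
fL = 1.0711e+08 - 3.481075e+06/2 = 1.054e+08 Hz
fH = 1.0711e+08 + 3.481075e+06/2 = 1.089e+08 Hz

BW=3.481e+06 Hz, fL=1.054e+08 Hz, fH=1.089e+08 Hz


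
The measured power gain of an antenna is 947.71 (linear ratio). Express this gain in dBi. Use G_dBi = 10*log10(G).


G_dBi = 10 * log10(947.71) = 29.77 dBi

29.77 dBi


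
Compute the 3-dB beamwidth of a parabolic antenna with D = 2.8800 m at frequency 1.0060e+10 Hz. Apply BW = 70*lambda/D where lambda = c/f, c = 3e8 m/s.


lambda = c / f = 3.0000e+08 / 1.0060e+10 = 0.02982107 m
BW = 70 * 0.02982107 / 2.8800 = 0.7248 deg

0.7248 deg


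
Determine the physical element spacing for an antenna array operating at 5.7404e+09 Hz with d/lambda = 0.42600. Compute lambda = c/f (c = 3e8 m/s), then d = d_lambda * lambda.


lambda = c / f = 3.0000e+08 / 5.7404e+09 = 0.05226117 m
d = 0.42600 * 0.05226117 = 0.02226 m

0.02226 m


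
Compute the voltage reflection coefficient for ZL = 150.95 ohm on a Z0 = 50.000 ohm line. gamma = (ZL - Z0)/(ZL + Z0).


gamma = (150.95 - 50.000) / (150.95 + 50.000) = 0.5024

0.5024


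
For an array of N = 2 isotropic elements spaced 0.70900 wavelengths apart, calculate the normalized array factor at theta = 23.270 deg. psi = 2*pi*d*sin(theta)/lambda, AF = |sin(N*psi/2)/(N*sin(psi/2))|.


psi = 2*pi*0.70900*sin(23.270 deg) = 1.759925 rad
AF = |sin(2*1.759925/2) / (2*sin(1.759925/2))| = 0.6372

0.6372


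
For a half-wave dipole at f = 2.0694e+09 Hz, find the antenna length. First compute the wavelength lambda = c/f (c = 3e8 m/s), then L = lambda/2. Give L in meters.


lambda = c / f = 3.0000e+08 / 2.0694e+09 = 0.1449696 m
L = lambda / 2 = 0.1449696 / 2 = 0.07248 m

0.07248 m


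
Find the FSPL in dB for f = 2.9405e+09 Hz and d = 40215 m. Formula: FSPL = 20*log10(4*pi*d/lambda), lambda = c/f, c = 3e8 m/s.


lambda = c / f = 3.0000e+08 / 2.9405e+09 = 0.1020235 m
FSPL = 20 * log10(4*pi*40215/0.1020235) = 133.9 dB

133.9 dB


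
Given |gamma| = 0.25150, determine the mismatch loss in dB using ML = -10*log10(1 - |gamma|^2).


ML = -10 * log10(1 - 0.25150^2) = -10 * log10(0.93674775) = 0.2838 dB

0.2838 dB


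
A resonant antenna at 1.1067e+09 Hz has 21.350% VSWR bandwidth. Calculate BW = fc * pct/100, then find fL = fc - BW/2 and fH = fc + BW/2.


BW = 1.1067e+09 * 21.350/100 = 2.362804e+08 Hz
fL = 1.1067e+09 - 2.362804e+08/2 = 9.886e+08 Hz
fH = 1.1067e+09 + 2.362804e+08/2 = 1.225e+09 Hz

BW=2.363e+08 Hz, fL=9.886e+08 Hz, fH=1.225e+09 Hz


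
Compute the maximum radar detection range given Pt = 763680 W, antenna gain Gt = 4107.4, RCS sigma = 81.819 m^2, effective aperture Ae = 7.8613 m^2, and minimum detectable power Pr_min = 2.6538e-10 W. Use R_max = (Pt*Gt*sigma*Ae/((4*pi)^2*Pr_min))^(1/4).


R^4 = 763680*4107.4*81.819*7.8613 / ((4*pi)^2 * 2.6538e-10) = 4.814365e+19
R_max = 4.814365e+19^0.25 = 83298 m

83298 m


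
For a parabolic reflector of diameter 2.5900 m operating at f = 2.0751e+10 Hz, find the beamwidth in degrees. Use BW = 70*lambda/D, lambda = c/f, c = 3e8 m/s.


lambda = c / f = 3.0000e+08 / 2.0751e+10 = 0.01445713 m
BW = 70 * 0.01445713 / 2.5900 = 0.3907 deg

0.3907 deg


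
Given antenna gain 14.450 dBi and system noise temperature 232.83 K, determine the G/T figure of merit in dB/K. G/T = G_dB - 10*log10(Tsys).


G/T = 14.450 - 10*log10(232.83) = 14.450 - 23.67039 = -9.220 dB/K

-9.220 dB/K


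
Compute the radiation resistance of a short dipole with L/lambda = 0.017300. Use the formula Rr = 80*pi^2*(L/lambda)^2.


Rr = 80 * pi^2 * (0.017300)^2 = 80 * 9.869604 * 2.992900e-04 = 0.2363 ohm

0.2363 ohm


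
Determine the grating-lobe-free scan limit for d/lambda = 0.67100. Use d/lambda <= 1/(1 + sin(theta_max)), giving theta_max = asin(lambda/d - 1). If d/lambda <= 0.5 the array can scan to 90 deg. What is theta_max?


lambda/d - 1 = 1/0.67100 - 1 = 0.4903130
theta_max = asin(0.4903130) = 29.36 deg

29.36 deg


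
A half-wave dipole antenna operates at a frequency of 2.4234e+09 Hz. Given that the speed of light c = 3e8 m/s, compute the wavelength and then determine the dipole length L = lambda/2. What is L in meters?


lambda = c / f = 3.0000e+08 / 2.4234e+09 = 0.1237930 m
L = lambda / 2 = 0.1237930 / 2 = 0.06190 m

0.06190 m


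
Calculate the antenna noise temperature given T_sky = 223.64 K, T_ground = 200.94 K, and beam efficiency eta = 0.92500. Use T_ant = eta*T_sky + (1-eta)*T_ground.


T_ant = 0.92500 * 223.64 + (1 - 0.92500) * 200.94 = 221.9 K

221.9 K


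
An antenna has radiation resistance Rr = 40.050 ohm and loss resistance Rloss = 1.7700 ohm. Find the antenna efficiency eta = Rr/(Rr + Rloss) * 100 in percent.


eta = 40.050 / (40.050 + 1.7700) * 100 = 95.77%

95.77%


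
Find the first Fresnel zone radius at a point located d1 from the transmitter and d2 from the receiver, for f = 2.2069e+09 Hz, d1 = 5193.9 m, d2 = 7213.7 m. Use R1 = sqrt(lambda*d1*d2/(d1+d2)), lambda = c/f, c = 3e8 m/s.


lambda = c / f = 3.0000e+08 / 2.2069e+09 = 0.1359373 m
R1 = sqrt(0.1359373 * 5193.9 * 7213.7 / (5193.9 + 7213.7)) = 20.26 m

20.26 m


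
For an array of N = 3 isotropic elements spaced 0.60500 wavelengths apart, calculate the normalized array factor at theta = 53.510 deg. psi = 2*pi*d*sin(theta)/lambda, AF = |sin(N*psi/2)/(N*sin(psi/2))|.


psi = 2*pi*0.60500*sin(53.510 deg) = 3.056117 rad
AF = |sin(3*3.056117/2) / (3*sin(3.056117/2))| = 0.3309

0.3309


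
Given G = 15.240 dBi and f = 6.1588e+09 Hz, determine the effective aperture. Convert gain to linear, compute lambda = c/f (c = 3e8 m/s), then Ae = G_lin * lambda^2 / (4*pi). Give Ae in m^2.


lambda = c / f = 3.0000e+08 / 6.1588e+09 = 0.04871079 m
G_linear = 10^(15.240/10) = 33.41950
Ae = G_linear * lambda^2 / (4*pi) = 33.41950 * 0.04871079^2 / (4*pi) = 6.310e-03 m^2

6.310e-03 m^2


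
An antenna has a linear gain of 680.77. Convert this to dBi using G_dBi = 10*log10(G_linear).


G_dBi = 10 * log10(680.77) = 28.33 dBi

28.33 dBi


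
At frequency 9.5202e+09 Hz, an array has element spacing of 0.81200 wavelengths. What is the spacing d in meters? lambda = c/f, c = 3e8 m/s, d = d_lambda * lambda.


lambda = c / f = 3.0000e+08 / 9.5202e+09 = 0.03151194 m
d = 0.81200 * 0.03151194 = 0.02559 m

0.02559 m


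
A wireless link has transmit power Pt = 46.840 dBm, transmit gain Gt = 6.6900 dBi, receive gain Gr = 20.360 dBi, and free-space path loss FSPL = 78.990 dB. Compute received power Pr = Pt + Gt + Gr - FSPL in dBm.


Pr = 46.840 + 6.6900 + 20.360 - 78.990 = -5.10 dBm

-5.10 dBm


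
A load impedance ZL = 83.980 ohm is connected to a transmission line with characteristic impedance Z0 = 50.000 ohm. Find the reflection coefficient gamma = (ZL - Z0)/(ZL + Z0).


gamma = (83.980 - 50.000) / (83.980 + 50.000) = 0.2536

0.2536


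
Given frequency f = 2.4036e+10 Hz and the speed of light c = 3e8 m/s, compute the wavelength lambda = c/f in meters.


lambda = c / f = 3.0000e+08 / 2.4036e+10 = 0.01248 m

0.01248 m


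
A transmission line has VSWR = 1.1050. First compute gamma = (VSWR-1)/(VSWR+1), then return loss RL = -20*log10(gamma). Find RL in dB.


gamma = (1.1050 - 1) / (1.1050 + 1) = 0.04988124
RL = -20 * log10(0.04988124) = 26.04 dB

26.04 dB


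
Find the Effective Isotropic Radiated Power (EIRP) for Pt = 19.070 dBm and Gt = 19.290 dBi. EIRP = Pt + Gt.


EIRP = Pt + Gt = 19.070 + 19.290 = 38.36 dBm

38.36 dBm


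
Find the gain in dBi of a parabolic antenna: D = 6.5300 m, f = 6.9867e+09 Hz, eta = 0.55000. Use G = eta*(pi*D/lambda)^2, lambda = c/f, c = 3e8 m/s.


lambda = c / f = 3.0000e+08 / 6.9867e+09 = 0.04293873 m
G_linear = 0.55000 * (pi * 6.5300 / 0.04293873)^2 = 125542.4
G_dBi = 10 * log10(125542.4) = 50.99 dBi

50.99 dBi


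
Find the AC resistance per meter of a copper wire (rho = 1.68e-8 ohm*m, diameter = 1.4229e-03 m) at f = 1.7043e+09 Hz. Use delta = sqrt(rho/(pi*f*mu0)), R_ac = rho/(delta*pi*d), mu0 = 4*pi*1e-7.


delta = sqrt(1.68e-8 / (pi * 1.7043e+09 * 4*pi*1e-7)) = 1.580162e-06 m
R_ac = 1.68e-8 / (1.580162e-06 * pi * 1.4229e-03) = 2.378 ohm/m

2.378 ohm/m


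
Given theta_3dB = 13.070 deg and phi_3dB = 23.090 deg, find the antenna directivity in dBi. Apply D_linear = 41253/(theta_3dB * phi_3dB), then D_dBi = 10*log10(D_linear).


D_linear = 41253 / (13.070 * 23.090) = 136.6961
D_dBi = 10 * log10(136.6961) = 21.36 dBi

21.36 dBi


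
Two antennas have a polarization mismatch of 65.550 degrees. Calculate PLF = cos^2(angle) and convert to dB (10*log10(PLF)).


PLF_linear = cos^2(65.550 deg) = 0.1713124
PLF_dB = 10 * log10(0.1713124) = -7.662 dB

-7.662 dB


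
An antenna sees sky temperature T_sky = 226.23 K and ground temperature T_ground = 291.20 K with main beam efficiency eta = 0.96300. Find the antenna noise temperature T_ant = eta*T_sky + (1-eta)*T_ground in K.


T_ant = 0.96300 * 226.23 + (1 - 0.96300) * 291.20 = 228.6 K

228.6 K


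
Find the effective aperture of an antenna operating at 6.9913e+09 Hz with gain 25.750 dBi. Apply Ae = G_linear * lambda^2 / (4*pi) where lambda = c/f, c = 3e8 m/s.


lambda = c / f = 3.0000e+08 / 6.9913e+09 = 0.04291047 m
G_linear = 10^(25.750/10) = 375.8374
Ae = G_linear * lambda^2 / (4*pi) = 375.8374 * 0.04291047^2 / (4*pi) = 0.05507 m^2

0.05507 m^2


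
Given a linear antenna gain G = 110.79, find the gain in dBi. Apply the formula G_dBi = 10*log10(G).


G_dBi = 10 * log10(110.79) = 20.45 dBi

20.45 dBi


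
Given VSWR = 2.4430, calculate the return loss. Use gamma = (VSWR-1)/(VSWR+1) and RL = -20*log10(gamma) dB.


gamma = (2.4430 - 1) / (2.4430 + 1) = 0.4191112
RL = -20 * log10(0.4191112) = 7.553 dB

7.553 dB


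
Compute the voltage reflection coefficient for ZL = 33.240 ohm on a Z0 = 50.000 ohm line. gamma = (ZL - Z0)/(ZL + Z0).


gamma = (33.240 - 50.000) / (33.240 + 50.000) = -0.2013

-0.2013


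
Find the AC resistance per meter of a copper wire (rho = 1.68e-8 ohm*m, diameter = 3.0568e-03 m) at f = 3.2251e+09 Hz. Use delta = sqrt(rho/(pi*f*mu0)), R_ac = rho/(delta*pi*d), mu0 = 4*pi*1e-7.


delta = sqrt(1.68e-8 / (pi * 3.2251e+09 * 4*pi*1e-7)) = 1.148691e-06 m
R_ac = 1.68e-8 / (1.148691e-06 * pi * 3.0568e-03) = 1.523 ohm/m

1.523 ohm/m


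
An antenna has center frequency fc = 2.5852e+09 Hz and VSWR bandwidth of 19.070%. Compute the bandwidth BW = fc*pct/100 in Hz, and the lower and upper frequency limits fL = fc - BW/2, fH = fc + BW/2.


BW = 2.5852e+09 * 19.070/100 = 4.929976e+08 Hz
fL = 2.5852e+09 - 4.929976e+08/2 = 2.339e+09 Hz
fH = 2.5852e+09 + 4.929976e+08/2 = 2.832e+09 Hz

BW=4.930e+08 Hz, fL=2.339e+09 Hz, fH=2.832e+09 Hz


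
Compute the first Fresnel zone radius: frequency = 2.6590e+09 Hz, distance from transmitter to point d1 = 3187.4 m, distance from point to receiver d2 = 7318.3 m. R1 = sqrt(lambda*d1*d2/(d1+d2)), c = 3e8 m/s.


lambda = c / f = 3.0000e+08 / 2.6590e+09 = 0.1128244 m
R1 = sqrt(0.1128244 * 3187.4 * 7318.3 / (3187.4 + 7318.3)) = 15.83 m

15.83 m


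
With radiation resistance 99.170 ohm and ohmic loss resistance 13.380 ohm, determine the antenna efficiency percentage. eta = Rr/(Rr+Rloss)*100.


eta = 99.170 / (99.170 + 13.380) * 100 = 88.11%

88.11%


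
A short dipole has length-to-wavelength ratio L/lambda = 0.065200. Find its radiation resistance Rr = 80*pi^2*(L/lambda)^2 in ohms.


Rr = 80 * pi^2 * (0.065200)^2 = 80 * 9.869604 * 4.251040e-03 = 3.356 ohm

3.356 ohm


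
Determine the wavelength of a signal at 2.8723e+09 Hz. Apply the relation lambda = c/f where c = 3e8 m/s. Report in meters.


lambda = c / f = 3.0000e+08 / 2.8723e+09 = 0.1044 m

0.1044 m


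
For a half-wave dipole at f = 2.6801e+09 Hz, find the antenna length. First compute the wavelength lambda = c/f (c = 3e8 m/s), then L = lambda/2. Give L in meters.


lambda = c / f = 3.0000e+08 / 2.6801e+09 = 0.1119361 m
L = lambda / 2 = 0.1119361 / 2 = 0.05597 m

0.05597 m


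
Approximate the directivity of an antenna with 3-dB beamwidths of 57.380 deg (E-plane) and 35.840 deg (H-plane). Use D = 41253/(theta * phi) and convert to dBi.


D_linear = 41253 / (57.380 * 35.840) = 20.05982
D_dBi = 10 * log10(20.05982) = 13.02 dBi

13.02 dBi


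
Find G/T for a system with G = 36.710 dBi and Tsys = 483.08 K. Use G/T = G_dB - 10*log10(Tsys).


G/T = 36.710 - 10*log10(483.08) = 36.710 - 26.84019 = 9.870 dB/K

9.870 dB/K


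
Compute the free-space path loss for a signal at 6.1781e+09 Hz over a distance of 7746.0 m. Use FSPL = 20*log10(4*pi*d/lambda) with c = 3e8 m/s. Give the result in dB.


lambda = c / f = 3.0000e+08 / 6.1781e+09 = 0.04855862 m
FSPL = 20 * log10(4*pi*7746.0/0.04855862) = 126.0 dB

126.0 dB


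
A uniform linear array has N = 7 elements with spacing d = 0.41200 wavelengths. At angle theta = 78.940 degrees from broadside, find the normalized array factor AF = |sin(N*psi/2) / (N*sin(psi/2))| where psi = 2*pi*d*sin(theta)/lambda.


psi = 2*pi*0.41200*sin(78.940 deg) = 2.540592 rad
AF = |sin(7*2.540592/2) / (7*sin(2.540592/2))| = 0.07596

0.07596


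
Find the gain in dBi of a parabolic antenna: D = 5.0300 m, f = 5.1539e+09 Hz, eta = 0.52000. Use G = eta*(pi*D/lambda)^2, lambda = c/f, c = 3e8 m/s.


lambda = c / f = 3.0000e+08 / 5.1539e+09 = 0.05820835 m
G_linear = 0.52000 * (pi * 5.0300 / 0.05820835)^2 = 38323.79
G_dBi = 10 * log10(38323.79) = 45.83 dBi

45.83 dBi


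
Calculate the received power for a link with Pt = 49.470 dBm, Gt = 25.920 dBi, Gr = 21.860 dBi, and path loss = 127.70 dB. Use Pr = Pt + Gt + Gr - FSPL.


Pr = 49.470 + 25.920 + 21.860 - 127.70 = -30.45 dBm

-30.45 dBm


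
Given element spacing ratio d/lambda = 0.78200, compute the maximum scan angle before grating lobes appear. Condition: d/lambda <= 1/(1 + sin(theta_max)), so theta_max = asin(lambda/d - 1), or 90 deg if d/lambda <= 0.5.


lambda/d - 1 = 1/0.78200 - 1 = 0.2787724
theta_max = asin(0.2787724) = 16.19 deg

16.19 deg


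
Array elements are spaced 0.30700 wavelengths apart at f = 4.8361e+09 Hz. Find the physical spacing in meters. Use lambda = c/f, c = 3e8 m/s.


lambda = c / f = 3.0000e+08 / 4.8361e+09 = 0.06203346 m
d = 0.30700 * 0.06203346 = 0.01904 m

0.01904 m


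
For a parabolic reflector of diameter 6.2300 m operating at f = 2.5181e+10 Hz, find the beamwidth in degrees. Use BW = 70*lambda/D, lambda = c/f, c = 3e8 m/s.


lambda = c / f = 3.0000e+08 / 2.5181e+10 = 0.01191374 m
BW = 70 * 0.01191374 / 6.2300 = 0.1339 deg

0.1339 deg


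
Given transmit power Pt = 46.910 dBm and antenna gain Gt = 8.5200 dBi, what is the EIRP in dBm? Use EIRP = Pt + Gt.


EIRP = Pt + Gt = 46.910 + 8.5200 = 55.43 dBm

55.43 dBm


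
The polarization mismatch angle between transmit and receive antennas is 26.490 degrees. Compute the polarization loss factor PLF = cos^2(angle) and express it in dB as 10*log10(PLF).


PLF_linear = cos^2(26.490 deg) = 0.8010469
PLF_dB = 10 * log10(0.8010469) = -0.9634 dB

-0.9634 dB


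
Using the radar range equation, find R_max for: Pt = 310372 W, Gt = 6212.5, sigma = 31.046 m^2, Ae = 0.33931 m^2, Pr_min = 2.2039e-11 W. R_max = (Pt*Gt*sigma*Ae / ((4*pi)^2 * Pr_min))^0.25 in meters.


R^4 = 310372*6212.5*31.046*0.33931 / ((4*pi)^2 * 2.2039e-11) = 5.836327e+18
R_max = 5.836327e+18^0.25 = 49151 m

49151 m


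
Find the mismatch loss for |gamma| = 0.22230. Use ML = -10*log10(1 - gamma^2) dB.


ML = -10 * log10(1 - 0.22230^2) = -10 * log10(0.95058271) = 0.2201 dB

0.2201 dB


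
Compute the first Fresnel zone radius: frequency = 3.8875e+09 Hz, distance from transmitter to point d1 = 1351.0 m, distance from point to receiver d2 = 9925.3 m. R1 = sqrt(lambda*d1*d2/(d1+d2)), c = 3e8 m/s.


lambda = c / f = 3.0000e+08 / 3.8875e+09 = 0.07717042 m
R1 = sqrt(0.07717042 * 1351.0 * 9925.3 / (1351.0 + 9925.3)) = 9.579 m

9.579 m


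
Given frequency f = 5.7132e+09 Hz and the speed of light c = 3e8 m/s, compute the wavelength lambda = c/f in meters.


lambda = c / f = 3.0000e+08 / 5.7132e+09 = 0.05251 m

0.05251 m


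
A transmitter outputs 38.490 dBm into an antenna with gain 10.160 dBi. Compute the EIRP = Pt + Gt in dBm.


EIRP = Pt + Gt = 38.490 + 10.160 = 48.65 dBm

48.65 dBm


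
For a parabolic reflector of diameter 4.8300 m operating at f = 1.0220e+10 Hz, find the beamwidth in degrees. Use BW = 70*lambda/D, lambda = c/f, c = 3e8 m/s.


lambda = c / f = 3.0000e+08 / 1.0220e+10 = 0.02935421 m
BW = 70 * 0.02935421 / 4.8300 = 0.4254 deg

0.4254 deg


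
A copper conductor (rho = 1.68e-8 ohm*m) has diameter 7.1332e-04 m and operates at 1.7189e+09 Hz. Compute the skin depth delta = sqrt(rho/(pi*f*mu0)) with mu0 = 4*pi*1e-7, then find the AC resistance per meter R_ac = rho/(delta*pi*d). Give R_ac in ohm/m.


delta = sqrt(1.68e-8 / (pi * 1.7189e+09 * 4*pi*1e-7)) = 1.573437e-06 m
R_ac = 1.68e-8 / (1.573437e-06 * pi * 7.1332e-04) = 4.765 ohm/m

4.765 ohm/m


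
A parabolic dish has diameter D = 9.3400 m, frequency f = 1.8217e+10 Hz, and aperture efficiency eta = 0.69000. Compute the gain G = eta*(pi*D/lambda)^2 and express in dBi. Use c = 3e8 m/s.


lambda = c / f = 3.0000e+08 / 1.8217e+10 = 0.01646813 m
G_linear = 0.69000 * (pi * 9.3400 / 0.01646813)^2 = 2.190554e+06
G_dBi = 10 * log10(2.190554e+06) = 63.41 dBi

63.41 dBi


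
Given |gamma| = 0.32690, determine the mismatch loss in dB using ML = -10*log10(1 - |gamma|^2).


ML = -10 * log10(1 - 0.32690^2) = -10 * log10(0.89313639) = 0.4908 dB

0.4908 dB


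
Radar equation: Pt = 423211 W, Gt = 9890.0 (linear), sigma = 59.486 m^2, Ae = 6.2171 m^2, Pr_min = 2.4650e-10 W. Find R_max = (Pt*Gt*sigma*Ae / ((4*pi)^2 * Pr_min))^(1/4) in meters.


R^4 = 423211*9890.0*59.486*6.2171 / ((4*pi)^2 * 2.4650e-10) = 3.976667e+19
R_max = 3.976667e+19^0.25 = 79411 m

79411 m


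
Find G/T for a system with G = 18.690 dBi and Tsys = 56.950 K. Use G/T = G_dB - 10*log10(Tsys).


G/T = 18.690 - 10*log10(56.950) = 18.690 - 17.55494 = 1.135 dB/K

1.135 dB/K


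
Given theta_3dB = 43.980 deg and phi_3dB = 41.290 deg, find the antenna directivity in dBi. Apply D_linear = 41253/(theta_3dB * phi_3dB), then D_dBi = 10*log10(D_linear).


D_linear = 41253 / (43.980 * 41.290) = 22.71723
D_dBi = 10 * log10(22.71723) = 13.56 dBi

13.56 dBi


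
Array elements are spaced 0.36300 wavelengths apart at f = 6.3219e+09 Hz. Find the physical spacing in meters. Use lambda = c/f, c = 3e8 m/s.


lambda = c / f = 3.0000e+08 / 6.3219e+09 = 0.04745409 m
d = 0.36300 * 0.04745409 = 0.01723 m

0.01723 m


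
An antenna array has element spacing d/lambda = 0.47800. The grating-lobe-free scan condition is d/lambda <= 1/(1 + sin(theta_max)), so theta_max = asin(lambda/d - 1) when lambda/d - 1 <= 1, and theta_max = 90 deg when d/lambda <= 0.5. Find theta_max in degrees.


lambda/d - 1 = 1/0.47800 - 1 = 1.092050 >= 1
d/lambda <= 0.5, so the array can scan to endfire without grating lobes: theta_max = 90 deg

90 deg


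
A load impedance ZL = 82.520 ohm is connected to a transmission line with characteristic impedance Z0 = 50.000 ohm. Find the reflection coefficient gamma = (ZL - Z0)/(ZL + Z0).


gamma = (82.520 - 50.000) / (82.520 + 50.000) = 0.2454

0.2454


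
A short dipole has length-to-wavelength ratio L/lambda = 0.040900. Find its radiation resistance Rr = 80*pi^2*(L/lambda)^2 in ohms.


Rr = 80 * pi^2 * (0.040900)^2 = 80 * 9.869604 * 1.672810e-03 = 1.321 ohm

1.321 ohm


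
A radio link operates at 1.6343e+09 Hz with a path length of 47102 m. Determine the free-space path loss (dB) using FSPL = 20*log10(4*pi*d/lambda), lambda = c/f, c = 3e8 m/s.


lambda = c / f = 3.0000e+08 / 1.6343e+09 = 0.1835648 m
FSPL = 20 * log10(4*pi*47102/0.1835648) = 130.2 dB

130.2 dB


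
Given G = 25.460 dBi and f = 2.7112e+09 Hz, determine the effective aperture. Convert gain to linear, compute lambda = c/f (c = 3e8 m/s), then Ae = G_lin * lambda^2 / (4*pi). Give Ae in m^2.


lambda = c / f = 3.0000e+08 / 2.7112e+09 = 0.1106521 m
G_linear = 10^(25.460/10) = 351.5604
Ae = G_linear * lambda^2 / (4*pi) = 351.5604 * 0.1106521^2 / (4*pi) = 0.3425 m^2

0.3425 m^2


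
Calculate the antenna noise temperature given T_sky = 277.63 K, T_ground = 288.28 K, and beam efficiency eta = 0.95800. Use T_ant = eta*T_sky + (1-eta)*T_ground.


T_ant = 0.95800 * 277.63 + (1 - 0.95800) * 288.28 = 278.1 K

278.1 K


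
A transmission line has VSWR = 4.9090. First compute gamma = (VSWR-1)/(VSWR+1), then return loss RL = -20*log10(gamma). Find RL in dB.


gamma = (4.9090 - 1) / (4.9090 + 1) = 0.6615333
RL = -20 * log10(0.6615333) = 3.589 dB

3.589 dB


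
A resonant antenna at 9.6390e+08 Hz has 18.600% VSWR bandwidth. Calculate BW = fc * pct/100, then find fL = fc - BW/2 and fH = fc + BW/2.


BW = 9.6390e+08 * 18.600/100 = 1.792854e+08 Hz
fL = 9.6390e+08 - 1.792854e+08/2 = 8.743e+08 Hz
fH = 9.6390e+08 + 1.792854e+08/2 = 1.054e+09 Hz

BW=1.793e+08 Hz, fL=8.743e+08 Hz, fH=1.054e+09 Hz


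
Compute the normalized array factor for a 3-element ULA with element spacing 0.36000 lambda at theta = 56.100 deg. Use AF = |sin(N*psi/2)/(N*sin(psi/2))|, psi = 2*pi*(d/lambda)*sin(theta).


psi = 2*pi*0.36000*sin(56.100 deg) = 1.877444 rad
AF = |sin(3*1.877444/2) / (3*sin(1.877444/2))| = 0.1321

0.1321


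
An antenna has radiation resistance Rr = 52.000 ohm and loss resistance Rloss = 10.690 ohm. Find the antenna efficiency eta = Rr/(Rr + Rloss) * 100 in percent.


eta = 52.000 / (52.000 + 10.690) * 100 = 82.95%

82.95%


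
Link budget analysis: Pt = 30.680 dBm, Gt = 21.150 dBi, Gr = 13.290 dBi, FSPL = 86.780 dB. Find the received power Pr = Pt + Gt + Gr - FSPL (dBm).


Pr = 30.680 + 21.150 + 13.290 - 86.780 = -21.66 dBm

-21.66 dBm


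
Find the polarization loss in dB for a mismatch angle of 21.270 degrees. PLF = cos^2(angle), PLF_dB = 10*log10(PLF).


PLF_linear = cos^2(21.270 deg) = 0.8684028
PLF_dB = 10 * log10(0.8684028) = -0.6128 dB

-0.6128 dB


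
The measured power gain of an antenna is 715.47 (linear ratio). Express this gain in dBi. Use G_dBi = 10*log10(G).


G_dBi = 10 * log10(715.47) = 28.55 dBi

28.55 dBi


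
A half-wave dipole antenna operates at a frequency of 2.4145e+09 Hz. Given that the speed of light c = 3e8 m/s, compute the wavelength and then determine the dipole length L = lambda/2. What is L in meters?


lambda = c / f = 3.0000e+08 / 2.4145e+09 = 0.1242493 m
L = lambda / 2 = 0.1242493 / 2 = 0.06212 m

0.06212 m


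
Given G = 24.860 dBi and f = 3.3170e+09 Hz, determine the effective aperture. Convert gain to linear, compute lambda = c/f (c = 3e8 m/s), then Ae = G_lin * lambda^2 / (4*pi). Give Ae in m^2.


lambda = c / f = 3.0000e+08 / 3.3170e+09 = 0.09044317 m
G_linear = 10^(24.860/10) = 306.1963
Ae = G_linear * lambda^2 / (4*pi) = 306.1963 * 0.09044317^2 / (4*pi) = 0.1993 m^2

0.1993 m^2


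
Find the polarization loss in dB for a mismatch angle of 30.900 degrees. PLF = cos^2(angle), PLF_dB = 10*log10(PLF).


PLF_linear = cos^2(30.900 deg) = 0.7362754
PLF_dB = 10 * log10(0.7362754) = -1.330 dB

-1.330 dB


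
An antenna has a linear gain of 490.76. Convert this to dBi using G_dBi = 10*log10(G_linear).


G_dBi = 10 * log10(490.76) = 26.91 dBi

26.91 dBi


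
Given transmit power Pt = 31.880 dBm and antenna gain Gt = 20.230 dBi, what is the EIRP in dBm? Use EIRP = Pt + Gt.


EIRP = Pt + Gt = 31.880 + 20.230 = 52.11 dBm

52.11 dBm


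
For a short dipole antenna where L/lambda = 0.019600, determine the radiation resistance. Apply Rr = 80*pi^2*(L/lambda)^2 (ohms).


Rr = 80 * pi^2 * (0.019600)^2 = 80 * 9.869604 * 3.841600e-04 = 0.3033 ohm

0.3033 ohm
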